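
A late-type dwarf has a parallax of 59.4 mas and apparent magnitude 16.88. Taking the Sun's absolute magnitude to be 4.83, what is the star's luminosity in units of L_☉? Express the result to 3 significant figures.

L/L_☉ ≈ 4.29×10^-5

d = 1/p = 1000/59.4 mas = 16.84 pc
M = m − 5 log₁₀ d + 5 = 16.88 − 5·1.2262 + 5 = 15.749
M − M_☉ = 15.749 − 4.83 = 10.919
L/L_☉ = 10^(−0.4 × 10.919) = 4.290×10^-5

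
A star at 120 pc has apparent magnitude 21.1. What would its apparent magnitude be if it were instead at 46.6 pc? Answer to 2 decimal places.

m ≈ 19.05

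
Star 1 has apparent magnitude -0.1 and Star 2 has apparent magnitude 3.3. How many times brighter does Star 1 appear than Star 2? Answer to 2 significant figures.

Magnitude difference = -3.4
Flux ratio = 10^(−0.4 Δm) = 10^(−0.4 × -3.4) = 10^1.360 = 22.91

23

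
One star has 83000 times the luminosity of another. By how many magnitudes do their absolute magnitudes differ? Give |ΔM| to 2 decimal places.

|ΔM| ≈ 12.30

Pogson: ΔM = −2.5 log₁₀(ratio) = −2.5 log₁₀(83000) = −2.5 × 4.9191 = -12.298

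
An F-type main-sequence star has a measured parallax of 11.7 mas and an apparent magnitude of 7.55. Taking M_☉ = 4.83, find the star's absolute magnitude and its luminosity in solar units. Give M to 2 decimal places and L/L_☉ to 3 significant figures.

d = 1/p = 1000/11.7 mas = 85.47 pc
M = m − 5 log₁₀ d + 5 = 7.55 − 5·1.9318 + 5 = 2.891
M − M_☉ = 2.891 − 4.83 = -1.939
L/L_☉ = 10^(−0.4 × -1.939) = 5.965

M ≈ 2.89; L/L_☉ ≈ 5.97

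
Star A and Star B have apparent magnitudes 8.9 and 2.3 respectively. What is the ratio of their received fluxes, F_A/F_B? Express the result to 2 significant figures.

Δm = 8.9 − (2.3) = 6.6
Flux ratio = 10^(−0.4 Δm) = 10^(−0.4 × 6.6) = 10^-2.640 = 2.291×10^-3

F_A/F_B ≈ 2.3×10^-3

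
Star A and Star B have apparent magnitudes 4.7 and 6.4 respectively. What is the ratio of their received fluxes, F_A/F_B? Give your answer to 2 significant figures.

F_A/F_B ≈ 4.8

Magnitude difference = -1.7
Flux ratio = 10^(−0.4 Δm) = 10^(−0.4 × -1.7) = 10^0.680 = 4.786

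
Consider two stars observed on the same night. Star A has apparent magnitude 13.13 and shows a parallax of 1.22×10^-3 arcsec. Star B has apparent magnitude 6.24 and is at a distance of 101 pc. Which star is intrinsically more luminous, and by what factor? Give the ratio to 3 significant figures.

Star A: d = 1/p = 1/1.22×10^-3″ = 819.7 pc
Star A: M = m − 5 log₁₀ d + 5 = 13.13 − 5·2.9136 + 5 = 3.562
Star B: M = m − 5 log₁₀ d + 5 = 6.24 − 5·2.0043 + 5 = 1.218
ΔM = M_A − M_B = 3.562 − (1.218) = 2.343; smaller M is more luminous → Star B.
L ratio = 10^(0.4 |ΔM|) = 10^0.937 = 8.657

Star B is more luminous, by a factor of 8.66.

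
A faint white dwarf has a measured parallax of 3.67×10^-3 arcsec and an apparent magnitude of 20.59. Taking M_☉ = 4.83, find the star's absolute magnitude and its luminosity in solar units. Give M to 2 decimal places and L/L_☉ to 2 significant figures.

d = 1/p = 1/3.67×10^-3″ = 272.5 pc
M = m − 5 log₁₀ d + 5 = 20.59 − 5·2.4353 + 5 = 13.413
M − M_☉ = 13.413 − 4.83 = 8.583
L/L_☉ = 10^(−0.4 × 8.583) = 3.687×10^-4

M ≈ 13.41; L/L_☉ ≈ 3.7×10^-4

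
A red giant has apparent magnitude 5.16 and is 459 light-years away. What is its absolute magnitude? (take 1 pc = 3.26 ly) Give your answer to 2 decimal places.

d = 459 ly / 3.26 = 140.8 pc
5 log₁₀(d/10 pc) = 5 log₁₀(140.8) − 5 = 5.743
M = m − 5 log₁₀(d/10) = 5.16 − 5.743 = -0.583

M ≈ -0.58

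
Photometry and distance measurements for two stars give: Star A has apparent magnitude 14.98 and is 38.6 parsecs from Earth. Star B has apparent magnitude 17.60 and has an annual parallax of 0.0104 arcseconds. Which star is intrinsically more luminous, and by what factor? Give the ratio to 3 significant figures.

Star A is more luminous, by a factor of 1.80.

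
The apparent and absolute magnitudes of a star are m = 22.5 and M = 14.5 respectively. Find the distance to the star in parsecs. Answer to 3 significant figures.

d ≈ 398 pc

Distance modulus: m − M = 22.5 − (14.5) = 8.000
m − M = 5 log₁₀ d − 5
log₁₀ d = (m − M)/5 + 1 = 2.6000
d = 10^2.6000 = 398.1 pc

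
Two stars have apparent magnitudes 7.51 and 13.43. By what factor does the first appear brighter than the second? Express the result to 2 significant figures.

Δm = 7.51 − (13.43) = -5.92
Flux ratio = 10^(−0.4 Δm) = 10^(−0.4 × -5.92) = 10^2.368 = 233.3

230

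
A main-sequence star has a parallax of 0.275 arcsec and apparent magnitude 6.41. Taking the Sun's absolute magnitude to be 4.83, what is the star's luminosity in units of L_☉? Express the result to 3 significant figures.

d = 1/p = 1/0.275″ = 3.636 pc
M = m − 5 log₁₀ d + 5 = 6.41 − 5·0.5607 + 5 = 8.607
M − M_☉ = 8.607 − 4.83 = 3.777
L/L_☉ = 10^(−0.4 × 3.777) = 0.03086

L/L_☉ ≈ 0.0309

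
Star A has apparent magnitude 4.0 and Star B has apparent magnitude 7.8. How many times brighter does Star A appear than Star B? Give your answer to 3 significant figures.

33.1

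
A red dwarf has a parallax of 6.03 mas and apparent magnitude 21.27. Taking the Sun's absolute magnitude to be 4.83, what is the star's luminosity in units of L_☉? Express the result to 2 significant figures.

L/L_☉ ≈ 7.3×10^-5

d = 1/p = 1000/6.03 mas = 165.8 pc
M = m − 5 log₁₀ d + 5 = 21.27 − 5·2.2197 + 5 = 15.172
M − M_☉ = 15.172 − 4.83 = 10.342
L/L_☉ = 10^(−0.4 × 10.342) = 7.301×10^-5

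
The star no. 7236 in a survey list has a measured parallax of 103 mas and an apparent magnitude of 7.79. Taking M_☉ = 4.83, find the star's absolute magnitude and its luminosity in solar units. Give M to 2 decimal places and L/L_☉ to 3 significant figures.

M ≈ 7.85; L/L_☉ ≈ 0.0617

d = 1/p = 1000/103 mas = 9.709 pc
M = m − 5 log₁₀ d + 5 = 7.79 − 5·0.9872 + 5 = 7.854
M − M_☉ = 7.854 − 4.83 = 3.024
L/L_☉ = 10^(−0.4 × 3.024) = 0.06171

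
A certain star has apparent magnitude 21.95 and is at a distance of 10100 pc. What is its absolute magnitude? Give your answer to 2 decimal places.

M ≈ 6.93

5 log₁₀(d/10 pc) = 5 log₁₀(10100) − 5 = 15.022
M = m − 5 log₁₀(d/10) = 21.95 − 15.022 = 6.928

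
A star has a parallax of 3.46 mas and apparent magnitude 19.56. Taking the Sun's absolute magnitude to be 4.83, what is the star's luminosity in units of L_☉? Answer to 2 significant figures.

L/L_☉ ≈ 1.1×10^-3

d = 1/p = 1000/3.46 mas = 289.0 pc
M = m − 5 log₁₀ d + 5 = 19.56 − 5·2.4609 + 5 = 12.255
M − M_☉ = 12.255 − 4.83 = 7.425
L/L_☉ = 10^(−0.4 × 7.425) = 1.071×10^-3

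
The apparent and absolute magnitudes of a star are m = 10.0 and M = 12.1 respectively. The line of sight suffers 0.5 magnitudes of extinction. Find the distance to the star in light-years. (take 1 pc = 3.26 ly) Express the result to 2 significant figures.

m − M = 5 log₁₀(d/10 pc) + A  ⇒  10.0 − (12.1) − 0.5 = 5 log₁₀(d/10)
-2.600 = 5 log₁₀(d/10)
log₁₀ d = (m − M − A)/5 + 1 = 0.4800
d = 10^0.4800 = 3.020 pc
= 9.845 ly

d ≈ 9.8 ly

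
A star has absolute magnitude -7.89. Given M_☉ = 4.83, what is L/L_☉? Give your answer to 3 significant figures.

L/L_☉ ≈ 122000

M − M_☉ = -7.89 − 4.83 = -12.720
L/L_☉ = 10^(−0.4 (M − M_☉)) = 10^5.088 = 122500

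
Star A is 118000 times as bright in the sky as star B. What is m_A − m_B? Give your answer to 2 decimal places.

Pogson: Δm = −2.5 log₁₀(ratio) = −2.5 log₁₀(118000) = −2.5 × 5.0719 = -12.680
Star A is brighter, so it has the smaller magnitude: the difference is negative.

m_A − m_B ≈ -12.68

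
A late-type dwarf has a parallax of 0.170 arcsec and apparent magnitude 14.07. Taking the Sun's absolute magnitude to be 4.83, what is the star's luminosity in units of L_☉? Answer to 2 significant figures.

L/L_☉ ≈ 7.0×10^-5

d = 1/p = 1/0.170″ = 5.882 pc
M = m − 5 log₁₀ d + 5 = 14.07 − 5·0.7696 + 5 = 15.222
M − M_☉ = 15.222 − 4.83 = 10.392
L/L_☉ = 10^(−0.4 × 10.392) = 6.968×10^-5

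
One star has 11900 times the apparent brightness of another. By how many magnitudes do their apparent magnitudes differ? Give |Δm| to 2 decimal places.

Pogson: Δm = −2.5 log₁₀(ratio) = −2.5 log₁₀(11900) = −2.5 × 4.0755 = -10.189

|Δm| ≈ 10.19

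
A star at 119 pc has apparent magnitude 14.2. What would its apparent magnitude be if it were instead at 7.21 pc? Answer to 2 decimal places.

Flux ∝ 1/d², so Δm = 5 log₁₀(d₂/d₁) = 5 log₁₀(7.21/119) = -6.088
m₂ = m₁ + Δm = 14.2 + (-6.088) = 8.112

m ≈ 8.11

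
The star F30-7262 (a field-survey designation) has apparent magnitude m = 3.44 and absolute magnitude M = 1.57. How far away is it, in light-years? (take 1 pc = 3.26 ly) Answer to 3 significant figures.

d ≈ 77.1 ly

μ = m − M = 1.870
m − M = 5 log₁₀ d − 5
log₁₀ d = (m − M)/5 + 1 = 1.3740
d = 10^1.3740 = 23.66 pc
= 77.13 ly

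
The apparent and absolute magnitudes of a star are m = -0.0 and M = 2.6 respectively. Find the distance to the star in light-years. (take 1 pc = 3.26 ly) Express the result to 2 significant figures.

d ≈ 9.8 ly

Distance modulus: m − M = -0.0 − (2.6) = -2.600
m − M = 5 log₁₀ d − 5
log₁₀ d = (m − M)/5 + 1 = 0.4800
d = 10^0.4800 = 3.020 pc
= 9.845 ly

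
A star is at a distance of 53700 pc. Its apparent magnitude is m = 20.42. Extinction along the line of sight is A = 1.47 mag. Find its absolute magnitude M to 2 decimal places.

5 log₁₀(d/10 pc) = 5 log₁₀(53700) − 5 = 18.650
M = m − 5 log₁₀(d/10) − A = 20.42 − 18.650 − 1.47 = 0.300

M ≈ 0.30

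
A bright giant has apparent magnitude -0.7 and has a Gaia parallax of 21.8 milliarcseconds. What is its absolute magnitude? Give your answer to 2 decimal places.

M ≈ -4.01

p = 21.8 mas = 0.0218″ → d = 1/p = 45.87 pc
5 log₁₀(d/10 pc) = 5 log₁₀(45.87) − 5 = 3.308
M = m − 5 log₁₀(d/10) = -0.7 − 3.308 = -4.008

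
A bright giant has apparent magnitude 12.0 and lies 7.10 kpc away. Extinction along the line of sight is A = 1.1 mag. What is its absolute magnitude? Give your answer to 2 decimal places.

d = 7.10 kpc = 7100 pc
5 log₁₀(d/10 pc) = 5 log₁₀(7100) − 5 = 14.256
M = m − 5 log₁₀(d/10) − A = 12.0 − 14.256 − 1.1 = -3.356

M ≈ -3.36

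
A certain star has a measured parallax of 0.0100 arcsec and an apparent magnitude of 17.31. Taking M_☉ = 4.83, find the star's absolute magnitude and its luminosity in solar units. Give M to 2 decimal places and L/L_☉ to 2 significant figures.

M ≈ 12.31; L/L_☉ ≈ 1.0×10^-3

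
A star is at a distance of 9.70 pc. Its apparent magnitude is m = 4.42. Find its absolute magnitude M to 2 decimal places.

M ≈ 4.49

5 log₁₀(d/10 pc) = 5 log₁₀(9.700) − 5 = -0.066
M = m − 5 log₁₀(d/10) = 4.42 + 0.066 = 4.486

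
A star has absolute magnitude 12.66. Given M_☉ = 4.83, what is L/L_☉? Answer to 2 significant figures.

L/L_☉ ≈ 7.4×10^-4

M − M_☉ = 12.66 − 4.83 = 7.830
L/L_☉ = 10^(−0.4 (M − M_☉)) = 10^-3.132 = 7.379×10^-4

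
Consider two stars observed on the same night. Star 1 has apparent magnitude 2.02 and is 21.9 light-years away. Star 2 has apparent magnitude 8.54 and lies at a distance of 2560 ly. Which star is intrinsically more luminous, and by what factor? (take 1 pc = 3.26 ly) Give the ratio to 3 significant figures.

Star 1: d = 21.9 ly / 3.26 = 6.718 pc
Star 1: M = m − 5 log₁₀ d + 5 = 2.02 − 5·0.8272 + 5 = 2.884
Star 2: d = 2560 ly / 3.26 = 785.3 pc
Star 2: M = m − 5 log₁₀ d + 5 = 8.54 − 5·2.8950 + 5 = -0.935
ΔM = M_1 − M_2 = 2.884 − (-0.935) = 3.819; smaller M is more luminous → Star 2.
L ratio = 10^(0.4 |ΔM|) = 10^1.528 = 33.70

Star 2 is more luminous, by a factor of 33.7.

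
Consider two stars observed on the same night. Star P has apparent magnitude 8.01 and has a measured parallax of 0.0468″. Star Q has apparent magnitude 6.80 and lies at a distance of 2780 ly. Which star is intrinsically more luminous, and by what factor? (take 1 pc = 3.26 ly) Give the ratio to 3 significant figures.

Star P: d = 1/p = 1/0.0468″ = 21.37 pc
Star P: M = m − 5 log₁₀ d + 5 = 8.01 − 5·1.3298 + 5 = 6.361
Star Q: d = 2780 ly / 3.26 = 852.8 pc
Star Q: M = m − 5 log₁₀ d + 5 = 6.80 − 5·2.9308 + 5 = -2.854
ΔM = M_P − M_Q = 6.361 − (-2.854) = 9.215; smaller M is more luminous → Star Q.
L ratio = 10^(0.4 |ΔM|) = 10^3.686 = 4855

Star Q is more luminous, by a factor of 4850.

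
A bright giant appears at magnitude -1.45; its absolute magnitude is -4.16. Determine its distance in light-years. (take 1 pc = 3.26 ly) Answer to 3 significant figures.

μ = m − M = 2.710
m − M = 5 log₁₀ d − 5
log₁₀ d = (m − M)/5 + 1 = 1.5420
d = 10^1.5420 = 34.83 pc
= 113.6 ly

d ≈ 114 ly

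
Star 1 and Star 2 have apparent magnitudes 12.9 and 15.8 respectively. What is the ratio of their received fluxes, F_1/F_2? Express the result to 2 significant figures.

F_1/F_2 ≈ 14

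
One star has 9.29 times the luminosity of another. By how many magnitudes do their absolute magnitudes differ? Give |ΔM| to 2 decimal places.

|ΔM| ≈ 2.42

Pogson: ΔM = −2.5 log₁₀(ratio) = −2.5 log₁₀(9.29) = −2.5 × 0.9680 = -2.420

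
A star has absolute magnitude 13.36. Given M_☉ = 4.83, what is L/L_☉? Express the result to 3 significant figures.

M − M_☉ = 13.36 − 4.83 = 8.530
L/L_☉ = 10^(−0.4 (M − M_☉)) = 10^-3.412 = 3.873×10^-4

L/L_☉ ≈ 3.87×10^-4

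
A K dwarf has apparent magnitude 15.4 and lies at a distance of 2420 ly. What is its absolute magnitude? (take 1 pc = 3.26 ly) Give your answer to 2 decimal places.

M ≈ 6.05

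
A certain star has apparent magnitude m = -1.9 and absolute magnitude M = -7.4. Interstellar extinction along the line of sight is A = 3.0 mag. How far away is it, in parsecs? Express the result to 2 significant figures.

d ≈ 32 pc

m − M = 5 log₁₀(d/10 pc) + A  ⇒  -1.9 − (-7.4) − 3.0 = 5 log₁₀(d/10)
2.500 = 5 log₁₀(d/10)
log₁₀ d = (m − M − A)/5 + 1 = 1.5000
d = 10^1.5000 = 31.62 pc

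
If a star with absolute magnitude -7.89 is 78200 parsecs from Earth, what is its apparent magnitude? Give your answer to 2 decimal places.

m = M + 5 log₁₀ d − 5 = -7.89 + 5·4.8932 − 5 = 11.576

m ≈ 11.58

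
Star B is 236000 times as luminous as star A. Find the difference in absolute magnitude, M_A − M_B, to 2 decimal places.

M_A − M_B ≈ 13.43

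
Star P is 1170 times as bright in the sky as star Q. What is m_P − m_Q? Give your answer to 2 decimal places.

m_P − m_Q ≈ -7.67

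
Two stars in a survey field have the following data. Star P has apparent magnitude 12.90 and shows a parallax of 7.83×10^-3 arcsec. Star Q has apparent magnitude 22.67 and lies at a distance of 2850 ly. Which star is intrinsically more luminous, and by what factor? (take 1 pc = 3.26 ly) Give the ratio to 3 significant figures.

Star P is more luminous, by a factor of 173.

Star P: d = 1/p = 1/7.83×10^-3″ = 127.7 pc
Star P: M = m − 5 log₁₀ d + 5 = 12.90 − 5·2.1062 + 5 = 7.369
Star Q: d = 2850 ly / 3.26 = 874.2 pc
Star Q: M = m − 5 log₁₀ d + 5 = 22.67 − 5·2.9416 + 5 = 12.962
ΔM = M_P − M_Q = 7.369 − (12.962) = -5.593; smaller M is more luminous → Star P.
L ratio = 10^(0.4 |ΔM|) = 10^2.237 = 172.7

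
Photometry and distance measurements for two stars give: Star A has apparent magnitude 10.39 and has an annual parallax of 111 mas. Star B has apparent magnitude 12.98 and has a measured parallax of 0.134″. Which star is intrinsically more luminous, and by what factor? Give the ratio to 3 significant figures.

Star A is more luminous, by a factor of 15.8.

Star A: p = 111 mas = 0.111″ → d = 1/p = 9.009 pc
Star A: M = m − 5 log₁₀ d + 5 = 10.39 − 5·0.9547 + 5 = 10.617
Star B: d = 1/p = 1/0.134″ = 7.463 pc
Star B: M = m − 5 log₁₀ d + 5 = 12.98 − 5·0.8729 + 5 = 13.616
ΔM = M_A − M_B = 10.617 − (13.616) = -2.999; smaller M is more luminous → Star A.
L ratio = 10^(0.4 |ΔM|) = 10^1.200 = 15.83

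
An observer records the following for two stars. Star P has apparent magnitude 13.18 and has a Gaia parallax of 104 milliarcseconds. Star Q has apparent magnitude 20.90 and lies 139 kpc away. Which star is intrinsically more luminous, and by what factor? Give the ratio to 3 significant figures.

Star Q is more luminous, by a factor of 171000.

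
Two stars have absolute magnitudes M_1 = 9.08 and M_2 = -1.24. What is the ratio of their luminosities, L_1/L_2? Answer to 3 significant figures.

ΔM = M_1 − M_2 = 10.32
L_1/L_2 = 10^(−0.4 ΔM) = 10^-4.128 = 7.447×10^-5

L_1/L_2 ≈ 7.45×10^-5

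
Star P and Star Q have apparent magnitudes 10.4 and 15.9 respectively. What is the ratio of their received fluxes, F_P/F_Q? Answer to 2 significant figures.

F_P/F_Q ≈ 160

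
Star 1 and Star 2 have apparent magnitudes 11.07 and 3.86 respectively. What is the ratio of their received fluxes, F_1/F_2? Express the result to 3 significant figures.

F_1/F_2 ≈ 1.31×10^-3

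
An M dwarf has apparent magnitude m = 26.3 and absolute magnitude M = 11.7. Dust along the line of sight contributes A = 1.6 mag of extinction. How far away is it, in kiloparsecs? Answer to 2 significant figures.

m − M = 5 log₁₀(d/10 pc) + A  ⇒  26.3 − (11.7) − 1.6 = 5 log₁₀(d/10)
13.000 = 5 log₁₀(d/10)
log₁₀ d = (m − M − A)/5 + 1 = 3.6000
d = 10^3.6000 = 3981 pc
= 3.981 kpc

d ≈ 4.0 kpc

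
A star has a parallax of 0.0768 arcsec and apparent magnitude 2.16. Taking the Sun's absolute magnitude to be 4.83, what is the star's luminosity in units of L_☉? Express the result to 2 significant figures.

d = 1/p = 1/0.0768″ = 13.02 pc
M = m − 5 log₁₀ d + 5 = 2.16 − 5·1.1146 + 5 = 1.587
M − M_☉ = 1.587 − 4.83 = -3.243
L/L_☉ = 10^(−0.4 × -3.243) = 19.83

L/L_☉ ≈ 20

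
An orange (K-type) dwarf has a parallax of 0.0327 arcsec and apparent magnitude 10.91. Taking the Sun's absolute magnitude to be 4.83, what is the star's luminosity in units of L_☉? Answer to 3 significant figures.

d = 1/p = 1/0.0327″ = 30.58 pc
M = m − 5 log₁₀ d + 5 = 10.91 − 5·1.4855 + 5 = 8.483
M − M_☉ = 8.483 − 4.83 = 3.653
L/L_☉ = 10^(−0.4 × 3.653) = 0.03459

L/L_☉ ≈ 0.0346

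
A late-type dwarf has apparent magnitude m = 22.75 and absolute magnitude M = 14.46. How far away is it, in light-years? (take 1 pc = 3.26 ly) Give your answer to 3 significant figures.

d ≈ 1480 ly

μ = m − M = 8.290
m − M = 5 log₁₀ d − 5
log₁₀ d = (m − M)/5 + 1 = 2.6580
d = 10^2.6580 = 455.0 pc
= 1483 ly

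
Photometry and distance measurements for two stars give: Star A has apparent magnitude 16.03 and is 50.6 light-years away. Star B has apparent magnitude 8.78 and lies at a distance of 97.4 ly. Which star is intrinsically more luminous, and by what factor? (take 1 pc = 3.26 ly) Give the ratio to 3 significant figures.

Star B is more luminous, by a factor of 2940.

Star A: d = 50.6 ly / 3.26 = 15.52 pc
Star A: M = m − 5 log₁₀ d + 5 = 16.03 − 5·1.1909 + 5 = 15.075
Star B: d = 97.4 ly / 3.26 = 29.88 pc
Star B: M = m − 5 log₁₀ d + 5 = 8.78 − 5·1.4753 + 5 = 6.403
ΔM = M_A − M_B = 15.075 − (6.403) = 8.672; smaller M is more luminous → Star B.
L ratio = 10^(0.4 |ΔM|) = 10^3.469 = 2943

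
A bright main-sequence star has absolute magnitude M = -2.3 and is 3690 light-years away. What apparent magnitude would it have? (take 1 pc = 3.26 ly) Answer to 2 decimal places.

m ≈ 7.97

d = 3690 ly / 3.26 = 1132 pc
m = M + 5 log₁₀ d − 5 = -2.3 + 5·3.0538 − 5 = 7.969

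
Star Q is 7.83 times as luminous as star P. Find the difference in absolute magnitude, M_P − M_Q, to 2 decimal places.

Pogson: ΔM = −2.5 log₁₀(ratio) = −2.5 log₁₀(7.83) = −2.5 × 0.8938 = -2.234
Star Q is brighter so has the smaller magnitude: M_P − M_Q is positive.

M_P − M_Q ≈ 2.23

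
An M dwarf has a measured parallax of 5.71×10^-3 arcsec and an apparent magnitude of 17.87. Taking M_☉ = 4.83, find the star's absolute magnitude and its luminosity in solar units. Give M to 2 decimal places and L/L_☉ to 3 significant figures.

d = 1/p = 1/5.71×10^-3″ = 175.1 pc
M = m − 5 log₁₀ d + 5 = 17.87 − 5·2.2434 + 5 = 11.653
M − M_☉ = 11.653 − 4.83 = 6.823
L/L_☉ = 10^(−0.4 × 6.823) = 1.865×10^-3

M ≈ 11.65; L/L_☉ ≈ 1.87×10^-3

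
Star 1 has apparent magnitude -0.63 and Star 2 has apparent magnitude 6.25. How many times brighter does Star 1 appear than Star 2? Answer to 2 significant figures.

560

Magnitude difference = -6.88
Flux ratio = 10^(−0.4 Δm) = 10^(−0.4 × -6.88) = 10^2.752 = 564.9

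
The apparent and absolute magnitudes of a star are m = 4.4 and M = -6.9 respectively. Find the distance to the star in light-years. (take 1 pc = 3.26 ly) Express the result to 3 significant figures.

d ≈ 5930 ly

μ = m − M = 11.300
m − M = 5 log₁₀ d − 5
log₁₀ d = (m − M)/5 + 1 = 3.2600
d = 10^3.2600 = 1820 pc
= 5932 ly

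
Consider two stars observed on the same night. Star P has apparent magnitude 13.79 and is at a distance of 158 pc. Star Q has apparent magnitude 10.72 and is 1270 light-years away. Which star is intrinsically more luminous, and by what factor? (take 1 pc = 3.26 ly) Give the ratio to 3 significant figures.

Star Q is more luminous, by a factor of 103.

Star P: M = m − 5 log₁₀ d + 5 = 13.79 − 5·2.1987 + 5 = 7.797
Star Q: d = 1270 ly / 3.26 = 389.6 pc
Star Q: M = m − 5 log₁₀ d + 5 = 10.72 − 5·2.5906 + 5 = 2.767
ΔM = M_P − M_Q = 7.797 − (2.767) = 5.030; smaller M is more luminous → Star Q.
L ratio = 10^(0.4 |ΔM|) = 10^2.012 = 102.8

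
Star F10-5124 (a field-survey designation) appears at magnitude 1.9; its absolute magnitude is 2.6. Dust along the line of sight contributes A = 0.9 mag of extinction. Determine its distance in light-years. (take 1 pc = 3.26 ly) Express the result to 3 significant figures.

d ≈ 15.6 ly

m − M = 5 log₁₀(d/10 pc) + A  ⇒  1.9 − (2.6) − 0.9 = 5 log₁₀(d/10)
-1.600 = 5 log₁₀(d/10)
log₁₀ d = (m − M − A)/5 + 1 = 0.6800
d = 10^0.6800 = 4.786 pc
= 15.60 ly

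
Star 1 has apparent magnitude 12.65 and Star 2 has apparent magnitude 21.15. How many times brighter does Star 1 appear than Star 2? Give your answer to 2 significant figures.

Magnitude difference = -8.50
Flux ratio = 10^(−0.4 Δm) = 10^(−0.4 × -8.50) = 10^3.400 = 2512

2500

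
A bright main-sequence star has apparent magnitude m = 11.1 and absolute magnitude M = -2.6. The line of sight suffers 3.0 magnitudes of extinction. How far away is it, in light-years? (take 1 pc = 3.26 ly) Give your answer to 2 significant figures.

d ≈ 4500 ly

m − M = 5 log₁₀(d/10 pc) + A  ⇒  11.1 − (-2.6) − 3.0 = 5 log₁₀(d/10)
10.700 = 5 log₁₀(d/10)
log₁₀ d = (m − M − A)/5 + 1 = 3.1400
d = 10^3.1400 = 1380 pc
= 4500 ly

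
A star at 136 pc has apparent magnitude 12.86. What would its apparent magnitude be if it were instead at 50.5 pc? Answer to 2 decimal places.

Flux ∝ 1/d², so Δm = 5 log₁₀(d₂/d₁) = 5 log₁₀(50.5/136) = -2.151
m₂ = m₁ + Δm = 12.86 + (-2.151) = 10.709

m ≈ 10.71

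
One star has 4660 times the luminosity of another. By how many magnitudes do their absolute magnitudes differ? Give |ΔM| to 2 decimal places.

Pogson: ΔM = −2.5 log₁₀(ratio) = −2.5 log₁₀(4660) = −2.5 × 3.6684 = -9.171

|ΔM| ≈ 9.17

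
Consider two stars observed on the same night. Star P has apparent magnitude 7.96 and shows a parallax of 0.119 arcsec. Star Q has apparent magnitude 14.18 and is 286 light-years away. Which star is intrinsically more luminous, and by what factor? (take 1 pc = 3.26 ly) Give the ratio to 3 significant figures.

Star P is more luminous, by a factor of 2.82.

Star P: d = 1/p = 1/0.119″ = 8.403 pc
Star P: M = m − 5 log₁₀ d + 5 = 7.96 − 5·0.9245 + 5 = 8.338
Star Q: d = 286 ly / 3.26 = 87.73 pc
Star Q: M = m − 5 log₁₀ d + 5 = 14.18 − 5·1.9431 + 5 = 9.464
ΔM = M_P − M_Q = 8.338 − (9.464) = -1.127; smaller M is more luminous → Star P.
L ratio = 10^(0.4 |ΔM|) = 10^0.451 = 2.822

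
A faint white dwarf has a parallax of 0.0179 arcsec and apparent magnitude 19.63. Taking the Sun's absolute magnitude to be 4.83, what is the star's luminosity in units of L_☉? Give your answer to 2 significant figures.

d = 1/p = 1/0.0179″ = 55.87 pc
M = m − 5 log₁₀ d + 5 = 19.63 − 5·1.7471 + 5 = 15.894
M − M_☉ = 15.894 − 4.83 = 11.064
L/L_☉ = 10^(−0.4 × 11.064) = 3.752×10^-5

L/L_☉ ≈ 3.8×10^-5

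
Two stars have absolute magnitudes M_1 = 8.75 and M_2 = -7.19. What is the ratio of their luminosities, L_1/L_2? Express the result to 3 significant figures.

ΔM = M_1 − M_2 = 15.94
L_1/L_2 = 10^(−0.4 ΔM) = 10^-6.376 = 4.207×10^-7

L_1/L_2 ≈ 4.21×10^-7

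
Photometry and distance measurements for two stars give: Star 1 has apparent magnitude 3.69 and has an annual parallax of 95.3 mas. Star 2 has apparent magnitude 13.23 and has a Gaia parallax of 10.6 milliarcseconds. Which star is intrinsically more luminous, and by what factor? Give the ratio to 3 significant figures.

Star 1 is more luminous, by a factor of 81.0.

Star 1: p = 95.3 mas = 0.0953″ → d = 1/p = 10.49 pc
Star 1: M = m − 5 log₁₀ d + 5 = 3.69 − 5·1.0209 + 5 = 3.585
Star 2: p = 10.6 mas = 0.0106″ → d = 1/p = 94.34 pc
Star 2: M = m − 5 log₁₀ d + 5 = 13.23 − 5·1.9747 + 5 = 8.357
ΔM = M_1 − M_2 = 3.585 − (8.357) = -4.771; smaller M is more luminous → Star 1.
L ratio = 10^(0.4 |ΔM|) = 10^1.908 = 80.99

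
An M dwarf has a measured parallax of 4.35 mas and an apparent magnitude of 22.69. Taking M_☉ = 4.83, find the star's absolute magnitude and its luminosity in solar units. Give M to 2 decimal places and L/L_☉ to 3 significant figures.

d = 1/p = 1000/4.35 mas = 229.9 pc
M = m − 5 log₁₀ d + 5 = 22.69 − 5·2.3615 + 5 = 15.882
M − M_☉ = 15.882 − 4.83 = 11.052
L/L_☉ = 10^(−0.4 × 11.052) = 3.793×10^-5

M ≈ 15.88; L/L_☉ ≈ 3.79×10^-5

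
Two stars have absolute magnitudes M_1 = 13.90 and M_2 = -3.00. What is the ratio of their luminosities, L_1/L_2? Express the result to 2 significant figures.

ΔM = M_1 − M_2 = 16.90
L_1/L_2 = 10^(−0.4 ΔM) = 10^-6.760 = 1.738×10^-7

L_1/L_2 ≈ 1.7×10^-7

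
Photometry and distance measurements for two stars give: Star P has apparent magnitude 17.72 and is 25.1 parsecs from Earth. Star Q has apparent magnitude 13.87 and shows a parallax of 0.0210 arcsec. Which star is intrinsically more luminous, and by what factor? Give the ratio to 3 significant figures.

Star Q is more luminous, by a factor of 125.

Star P: M = m − 5 log₁₀ d + 5 = 17.72 − 5·1.3997 + 5 = 15.722
Star Q: d = 1/p = 1/0.0210″ = 47.62 pc
Star Q: M = m − 5 log₁₀ d + 5 = 13.87 − 5·1.6778 + 5 = 10.481
ΔM = M_P − M_Q = 15.722 − (10.481) = 5.241; smaller M is more luminous → Star Q.
L ratio = 10^(0.4 |ΔM|) = 10^2.096 = 124.8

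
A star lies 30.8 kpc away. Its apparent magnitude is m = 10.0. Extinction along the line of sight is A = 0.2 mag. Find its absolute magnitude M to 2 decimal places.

M ≈ -7.64

d = 30.8 kpc = 30800 pc
5 log₁₀(d/10 pc) = 5 log₁₀(30800) − 5 = 17.443
M = m − 5 log₁₀(d/10) − A = 10.0 − 17.443 − 0.2 = -7.643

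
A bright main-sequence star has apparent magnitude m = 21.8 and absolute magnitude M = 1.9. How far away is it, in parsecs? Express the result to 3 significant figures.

d ≈ 95500 pc

Distance modulus: m − M = 21.8 − (1.9) = 19.900
m − M = 5 log₁₀ d − 5
log₁₀ d = (m − M)/5 + 1 = 4.9800
d = 10^4.9800 = 95500 pc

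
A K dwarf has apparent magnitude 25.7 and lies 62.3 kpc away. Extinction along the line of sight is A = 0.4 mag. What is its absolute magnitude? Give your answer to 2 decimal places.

M ≈ 6.33

d = 62.3 kpc = 62300 pc
5 log₁₀(d/10 pc) = 5 log₁₀(62300) − 5 = 18.972
M = m − 5 log₁₀(d/10) − A = 25.7 − 18.972 − 0.4 = 6.328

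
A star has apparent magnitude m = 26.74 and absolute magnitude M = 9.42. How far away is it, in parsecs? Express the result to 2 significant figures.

d ≈ 29000 pc

μ = m − M = 17.320
m − M = 5 log₁₀ d − 5
log₁₀ d = (m − M)/5 + 1 = 4.4640
d = 10^4.4640 = 29110 pc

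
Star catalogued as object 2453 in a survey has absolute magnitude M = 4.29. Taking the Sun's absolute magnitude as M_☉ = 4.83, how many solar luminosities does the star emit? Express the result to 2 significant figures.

L/L_☉ ≈ 1.6

M − M_☉ = 4.29 − 4.83 = -0.540
L/L_☉ = 10^(−0.4 (M − M_☉)) = 10^0.216 = 1.644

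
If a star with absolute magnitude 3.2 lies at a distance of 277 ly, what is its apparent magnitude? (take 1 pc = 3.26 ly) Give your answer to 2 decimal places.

m ≈ 7.85

d = 277 ly / 3.26 = 84.97 pc
m = M + 5 log₁₀ d − 5 = 3.2 + 5·1.9293 − 5 = 7.846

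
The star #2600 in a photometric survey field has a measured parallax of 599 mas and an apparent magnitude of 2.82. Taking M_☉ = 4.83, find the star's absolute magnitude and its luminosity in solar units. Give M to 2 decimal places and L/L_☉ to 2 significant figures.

d = 1/p = 1000/599 mas = 1.669 pc
M = m − 5 log₁₀ d + 5 = 2.82 − 5·0.2226 + 5 = 6.707
M − M_☉ = 6.707 − 4.83 = 1.877
L/L_☉ = 10^(−0.4 × 1.877) = 0.1775

M ≈ 6.71; L/L_☉ ≈ 0.18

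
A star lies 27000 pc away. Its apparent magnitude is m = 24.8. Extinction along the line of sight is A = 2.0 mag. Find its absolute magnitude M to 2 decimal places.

5 log₁₀(d/10 pc) = 5 log₁₀(27000) − 5 = 17.157
M = m − 5 log₁₀(d/10) − A = 24.8 − 17.157 − 2.0 = 5.643

M ≈ 5.64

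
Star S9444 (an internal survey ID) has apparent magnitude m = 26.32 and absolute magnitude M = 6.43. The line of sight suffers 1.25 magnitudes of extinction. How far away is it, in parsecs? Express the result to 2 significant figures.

d ≈ 53000 pc

m − M = 5 log₁₀(d/10 pc) + A  ⇒  26.32 − (6.43) − 1.25 = 5 log₁₀(d/10)
18.640 = 5 log₁₀(d/10)
log₁₀ d = (m − M − A)/5 + 1 = 4.7280
d = 10^4.7280 = 53460 pc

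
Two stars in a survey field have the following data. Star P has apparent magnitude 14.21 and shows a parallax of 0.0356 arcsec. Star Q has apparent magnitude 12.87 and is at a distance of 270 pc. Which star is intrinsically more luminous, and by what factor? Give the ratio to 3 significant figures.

Star P: d = 1/p = 1/0.0356″ = 28.09 pc
Star P: M = m − 5 log₁₀ d + 5 = 14.21 − 5·1.4486 + 5 = 11.967
Star Q: M = m − 5 log₁₀ d + 5 = 12.87 − 5·2.4314 + 5 = 5.713
ΔM = M_P − M_Q = 11.967 − (5.713) = 6.254; smaller M is more luminous → Star Q.
L ratio = 10^(0.4 |ΔM|) = 10^2.502 = 317.4

Star Q is more luminous, by a factor of 317.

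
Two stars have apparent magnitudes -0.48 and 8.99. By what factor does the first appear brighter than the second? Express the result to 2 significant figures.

Magnitude difference = -9.47
Flux ratio = 10^(−0.4 Δm) = 10^(−0.4 × -9.47) = 10^3.788 = 6138

6100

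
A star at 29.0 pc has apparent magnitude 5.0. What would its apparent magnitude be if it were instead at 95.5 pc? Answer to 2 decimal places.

m ≈ 7.59

Flux ∝ 1/d², so Δm = 5 log₁₀(d₂/d₁) = 5 log₁₀(95.5/29.0) = 2.588
m₂ = m₁ + Δm = 5.0 + (2.588) = 7.588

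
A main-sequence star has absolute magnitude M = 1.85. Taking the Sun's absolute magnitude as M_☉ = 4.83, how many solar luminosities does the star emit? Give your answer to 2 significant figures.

L/L_☉ ≈ 16

M − M_☉ = 1.85 − 4.83 = -2.980
L/L_☉ = 10^(−0.4 (M − M_☉)) = 10^1.192 = 15.56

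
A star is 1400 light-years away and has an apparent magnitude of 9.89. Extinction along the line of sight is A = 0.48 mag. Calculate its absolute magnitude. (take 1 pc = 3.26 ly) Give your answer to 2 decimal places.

d = 1400 ly / 3.26 = 429.4 pc
5 log₁₀(d/10 pc) = 5 log₁₀(429.4) − 5 = 8.165
M = m − 5 log₁₀(d/10) − A = 9.89 − 8.165 − 0.48 = 1.245

M ≈ 1.25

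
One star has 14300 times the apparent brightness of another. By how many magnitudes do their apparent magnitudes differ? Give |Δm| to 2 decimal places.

Pogson: Δm = −2.5 log₁₀(ratio) = −2.5 log₁₀(14300) = −2.5 × 4.1553 = -10.388

|Δm| ≈ 10.39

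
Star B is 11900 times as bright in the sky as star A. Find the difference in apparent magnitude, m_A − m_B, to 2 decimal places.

Pogson: Δm = −2.5 log₁₀(ratio) = −2.5 log₁₀(11900) = −2.5 × 4.0755 = -10.189
Star B is brighter so has the smaller magnitude: m_A − m_B is positive.

m_A − m_B ≈ 10.19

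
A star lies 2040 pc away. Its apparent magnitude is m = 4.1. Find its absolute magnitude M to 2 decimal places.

5 log₁₀(d/10 pc) = 5 log₁₀(2040) − 5 = 11.548
M = m − 5 log₁₀(d/10) = 4.1 − 11.548 = -7.448

M ≈ -7.45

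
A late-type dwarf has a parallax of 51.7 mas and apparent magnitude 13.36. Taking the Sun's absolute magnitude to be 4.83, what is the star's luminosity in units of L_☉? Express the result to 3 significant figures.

d = 1/p = 1000/51.7 mas = 19.34 pc
M = m − 5 log₁₀ d + 5 = 13.36 − 5·1.2865 + 5 = 11.927
M − M_☉ = 11.927 − 4.83 = 7.097
L/L_☉ = 10^(−0.4 × 7.097) = 1.449×10^-3

L/L_☉ ≈ 1.45×10^-3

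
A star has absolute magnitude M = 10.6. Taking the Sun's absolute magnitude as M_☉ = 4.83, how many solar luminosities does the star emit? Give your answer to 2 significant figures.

M − M_☉ = 10.6 − 4.83 = 5.770
L/L_☉ = 10^(−0.4 (M − M_☉)) = 10^-2.308 = 4.920×10^-3

L/L_☉ ≈ 4.9×10^-3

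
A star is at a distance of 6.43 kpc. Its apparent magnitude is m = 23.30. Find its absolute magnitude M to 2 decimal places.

d = 6.43 kpc = 6430 pc
5 log₁₀(d/10 pc) = 5 log₁₀(6430) − 5 = 14.041
M = m − 5 log₁₀(d/10) = 23.30 − 14.041 = 9.259

M ≈ 9.26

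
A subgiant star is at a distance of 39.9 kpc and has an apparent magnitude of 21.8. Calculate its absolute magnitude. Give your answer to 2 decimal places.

M ≈ 3.80

d = 39.9 kpc = 39900 pc
5 log₁₀(d/10 pc) = 5 log₁₀(39900) − 5 = 18.005
M = m − 5 log₁₀(d/10) = 21.8 − 18.005 = 3.795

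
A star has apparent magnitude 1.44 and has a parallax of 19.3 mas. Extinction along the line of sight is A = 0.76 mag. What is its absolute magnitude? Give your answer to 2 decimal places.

p = 19.3 mas = 0.0193″ → d = 1/p = 51.81 pc
5 log₁₀(d/10 pc) = 5 log₁₀(51.81) − 5 = 3.572
M = m − 5 log₁₀(d/10) − A = 1.44 − 3.572 − 0.76 = -2.892

M ≈ -2.89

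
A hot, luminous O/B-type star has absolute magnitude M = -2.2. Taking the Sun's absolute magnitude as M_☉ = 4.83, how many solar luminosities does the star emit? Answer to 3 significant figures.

M − M_☉ = -2.2 − 4.83 = -7.030
L/L_☉ = 10^(−0.4 (M − M_☉)) = 10^2.812 = 648.6

L/L_☉ ≈ 649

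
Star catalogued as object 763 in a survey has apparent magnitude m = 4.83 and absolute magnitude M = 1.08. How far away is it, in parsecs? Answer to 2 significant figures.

d ≈ 56 pc

μ = m − M = 3.750
m − M = 5 log₁₀ d − 5
log₁₀ d = (m − M)/5 + 1 = 1.7500
d = 10^1.7500 = 56.23 pc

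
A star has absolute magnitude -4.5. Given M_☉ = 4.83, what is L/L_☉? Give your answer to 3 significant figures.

L/L_☉ ≈ 5400

M − M_☉ = -4.5 − 4.83 = -9.330
L/L_☉ = 10^(−0.4 (M − M_☉)) = 10^3.732 = 5395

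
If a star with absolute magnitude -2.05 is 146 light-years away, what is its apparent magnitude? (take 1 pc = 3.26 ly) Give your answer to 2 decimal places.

d = 146 ly / 3.26 = 44.79 pc
m = M + 5 log₁₀ d − 5 = -2.05 + 5·1.6511 − 5 = 1.206

m ≈ 1.21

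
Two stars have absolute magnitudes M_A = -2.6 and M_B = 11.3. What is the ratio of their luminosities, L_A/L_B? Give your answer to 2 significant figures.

ΔM = M_A − M_B = -13.9
L_A/L_B = 10^(−0.4 ΔM) = 10^5.560 = 363100

L_A/L_B ≈ 360000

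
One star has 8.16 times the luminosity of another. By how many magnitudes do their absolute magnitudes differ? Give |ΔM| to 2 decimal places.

Pogson: ΔM = −2.5 log₁₀(ratio) = −2.5 log₁₀(8.16) = −2.5 × 0.9117 = -2.279

|ΔM| ≈ 2.28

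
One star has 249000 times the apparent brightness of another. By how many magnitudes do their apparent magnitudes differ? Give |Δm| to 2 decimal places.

|Δm| ≈ 13.49

Pogson: Δm = −2.5 log₁₀(ratio) = −2.5 log₁₀(249000) = −2.5 × 5.3962 = -13.490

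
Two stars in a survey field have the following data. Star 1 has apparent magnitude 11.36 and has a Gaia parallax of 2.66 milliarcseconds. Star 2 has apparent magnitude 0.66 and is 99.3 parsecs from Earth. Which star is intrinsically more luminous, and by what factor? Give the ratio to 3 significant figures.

Star 2 is more luminous, by a factor of 1330.

Star 1: p = 2.66 mas = 2.66×10^-3″ → d = 1/p = 375.9 pc
Star 1: M = m − 5 log₁₀ d + 5 = 11.36 − 5·2.5751 + 5 = 3.484
Star 2: M = m − 5 log₁₀ d + 5 = 0.66 − 5·1.9969 + 5 = -4.325
ΔM = M_1 − M_2 = 3.484 − (-4.325) = 7.809; smaller M is more luminous → Star 2.
L ratio = 10^(0.4 |ΔM|) = 10^3.124 = 1329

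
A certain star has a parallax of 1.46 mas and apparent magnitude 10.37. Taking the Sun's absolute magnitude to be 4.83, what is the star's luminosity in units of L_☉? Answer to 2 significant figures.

L/L_☉ ≈ 29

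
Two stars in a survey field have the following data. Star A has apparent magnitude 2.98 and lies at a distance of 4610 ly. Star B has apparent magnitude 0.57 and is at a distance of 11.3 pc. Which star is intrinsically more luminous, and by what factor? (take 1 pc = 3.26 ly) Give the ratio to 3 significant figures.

Star A is more luminous, by a factor of 1700.

Star A: d = 4610 ly / 3.26 = 1414 pc
Star A: M = m − 5 log₁₀ d + 5 = 2.98 − 5·3.1505 + 5 = -7.772
Star B: M = m − 5 log₁₀ d + 5 = 0.57 − 5·1.0531 + 5 = 0.305
ΔM = M_A − M_B = -7.772 − (0.305) = -8.077; smaller M is more luminous → Star A.
L ratio = 10^(0.4 |ΔM|) = 10^3.231 = 1701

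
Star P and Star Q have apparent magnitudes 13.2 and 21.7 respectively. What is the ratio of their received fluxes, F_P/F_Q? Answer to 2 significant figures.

Δm = 13.2 − (21.7) = -8.5
Flux ratio = 10^(−0.4 Δm) = 10^(−0.4 × -8.5) = 10^3.400 = 2512

F_P/F_Q ≈ 2500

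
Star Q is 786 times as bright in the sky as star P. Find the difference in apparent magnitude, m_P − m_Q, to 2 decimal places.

Pogson: Δm = −2.5 log₁₀(ratio) = −2.5 log₁₀(786) = −2.5 × 2.8954 = -7.239
Star Q is brighter so has the smaller magnitude: m_P − m_Q is positive.

m_P − m_Q ≈ 7.24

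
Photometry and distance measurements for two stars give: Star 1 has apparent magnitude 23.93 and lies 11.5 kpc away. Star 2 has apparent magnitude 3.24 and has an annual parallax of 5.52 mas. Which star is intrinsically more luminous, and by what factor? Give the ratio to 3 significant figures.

Star 1: d = 11.5 kpc = 11500 pc
Star 1: M = m − 5 log₁₀ d + 5 = 23.93 − 5·4.0607 + 5 = 8.627
Star 2: p = 5.52 mas = 5.52×10^-3″ → d = 1/p = 181.2 pc
Star 2: M = m − 5 log₁₀ d + 5 = 3.24 − 5·2.2581 + 5 = -3.050
ΔM = M_1 − M_2 = 8.627 − (-3.050) = 11.677; smaller M is more luminous → Star 2.
L ratio = 10^(0.4 |ΔM|) = 10^4.671 = 46850

Star 2 is more luminous, by a factor of 46900.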